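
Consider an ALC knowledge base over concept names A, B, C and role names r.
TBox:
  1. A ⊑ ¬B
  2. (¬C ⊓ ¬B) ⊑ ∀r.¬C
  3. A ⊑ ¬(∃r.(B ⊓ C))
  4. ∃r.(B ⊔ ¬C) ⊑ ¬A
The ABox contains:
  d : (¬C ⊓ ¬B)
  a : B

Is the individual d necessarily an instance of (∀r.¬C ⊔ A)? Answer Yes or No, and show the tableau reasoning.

1. d : (∀r.¬C ⊔ A)?  L(d) = {(¬C ⊓ ¬B)} ∪ {(∃r.C ⊓ ¬A)}
   clash {C, ¬C} at an ∃-successor — d ∈ (∀r.¬C ⊔ A)
2. Hence d : (∀r.¬C ⊔ A): entailed.

Yes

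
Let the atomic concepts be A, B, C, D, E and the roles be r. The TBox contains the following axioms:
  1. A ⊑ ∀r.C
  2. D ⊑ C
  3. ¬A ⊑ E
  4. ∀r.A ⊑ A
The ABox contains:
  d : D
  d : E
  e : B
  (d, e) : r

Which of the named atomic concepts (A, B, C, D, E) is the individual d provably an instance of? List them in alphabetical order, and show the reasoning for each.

1. d : A?  L(d) = {D, E} ∪ {¬A}
   apply at d: D⊑C
   open: L(d) ⊇ {C, D, E, ¬A, ∃r.¬A} (+ ∃-successors) — d ∉ A possible
2. d : B?  L(d) = {D, E} ∪ {¬B}
   apply at d: D⊑C
   open: L(d) ⊇ {C, D, E, ¬A, ¬B, …} (+ ∃-successors) — d ∉ B possible
3. d : C?  L(d) = {D, E} ∪ {¬C}
   clash {C, ¬C} at d — d ∈ C
4. d : D?  L(d) = {D, E} ∪ {¬D}
   clash {D, ¬D} at d — d ∈ D
5. d : E?  L(d) = {D, E} ∪ {¬E}
   clash {E, ¬E} at d — d ∈ E
6. Entailed for d: {C, D, E}

{C, D, E}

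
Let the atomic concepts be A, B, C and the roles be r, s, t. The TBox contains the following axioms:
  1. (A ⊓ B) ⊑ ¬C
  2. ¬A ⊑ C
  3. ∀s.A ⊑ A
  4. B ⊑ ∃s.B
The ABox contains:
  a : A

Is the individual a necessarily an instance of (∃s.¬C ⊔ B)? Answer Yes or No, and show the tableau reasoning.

No

1. a : (∃s.¬C ⊔ B)?  L(a) = {A} ∪ {(∀s.C ⊓ ¬B)}
   open: L(a) ⊇ {A, ¬B, ∀s.C} — a ∉ (∃s.¬C ⊔ B) possible
2. Hence a : (∃s.¬C ⊔ B): not entailed.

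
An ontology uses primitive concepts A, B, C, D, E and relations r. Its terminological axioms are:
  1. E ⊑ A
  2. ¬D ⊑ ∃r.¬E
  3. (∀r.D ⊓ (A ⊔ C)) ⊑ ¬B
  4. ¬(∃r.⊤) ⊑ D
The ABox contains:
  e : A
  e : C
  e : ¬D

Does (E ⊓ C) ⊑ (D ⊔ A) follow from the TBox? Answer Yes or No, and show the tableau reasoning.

Yes

1. (E ⊓ C) ⊑ (D ⊔ A)  ⇔  ((E ⊓ C) ⊓ (¬D ⊓ ¬A)) unsat w.r.t. T
   all branches close; clash {A, ¬A} at x₀
2. Hence (E ⊓ C) ⊑ (D ⊔ A): entailed.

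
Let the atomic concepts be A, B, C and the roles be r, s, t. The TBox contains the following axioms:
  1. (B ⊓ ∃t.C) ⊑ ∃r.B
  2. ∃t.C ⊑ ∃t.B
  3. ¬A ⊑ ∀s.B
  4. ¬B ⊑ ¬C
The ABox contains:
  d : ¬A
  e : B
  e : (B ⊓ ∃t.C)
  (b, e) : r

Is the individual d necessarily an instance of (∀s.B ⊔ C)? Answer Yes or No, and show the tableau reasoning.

Yes

1. d : (∀s.B ⊔ C)?  L(d) = {¬A} ∪ {(∃s.¬B ⊓ ¬C)}
   clash {B, ¬B} at an ∃-successor — d ∈ (∀s.B ⊔ C)
2. Hence d : (∀s.B ⊔ C): entailed.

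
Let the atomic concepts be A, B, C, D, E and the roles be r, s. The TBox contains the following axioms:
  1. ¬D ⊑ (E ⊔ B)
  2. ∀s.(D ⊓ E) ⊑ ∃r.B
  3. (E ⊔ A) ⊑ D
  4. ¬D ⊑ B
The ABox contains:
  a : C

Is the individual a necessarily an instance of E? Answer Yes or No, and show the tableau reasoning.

1. a : E?  L(a) = {C} ∪ {¬E}
   open: L(a) ⊇ {C, D, ¬E, ∃s.(¬D ⊔ ¬E)} (+ ∃-successors) — a ∉ E possible
2. Hence a : E: not entailed.

No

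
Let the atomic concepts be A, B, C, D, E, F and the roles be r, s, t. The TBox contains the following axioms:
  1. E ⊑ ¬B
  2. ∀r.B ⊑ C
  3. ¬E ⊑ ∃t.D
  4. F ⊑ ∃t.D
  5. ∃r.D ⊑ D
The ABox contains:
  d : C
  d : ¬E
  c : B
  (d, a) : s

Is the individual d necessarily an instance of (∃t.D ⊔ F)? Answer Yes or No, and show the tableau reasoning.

1. d : (∃t.D ⊔ F)?  L(d) = {C, ¬E} ∪ {(∀t.¬D ⊓ ¬F)}
   clash {D, ¬D} at an ∃-successor — d ∈ (∃t.D ⊔ F)
2. Hence d : (∃t.D ⊔ F): entailed.

Yes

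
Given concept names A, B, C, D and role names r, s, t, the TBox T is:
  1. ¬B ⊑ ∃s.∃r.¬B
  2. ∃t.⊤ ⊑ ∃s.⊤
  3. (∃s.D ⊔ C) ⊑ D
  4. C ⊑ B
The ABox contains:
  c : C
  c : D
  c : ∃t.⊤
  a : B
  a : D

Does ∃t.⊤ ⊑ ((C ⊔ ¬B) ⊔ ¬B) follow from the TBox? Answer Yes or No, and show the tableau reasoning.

No

1. ∃t.⊤ ⊑ ((C ⊔ ¬B) ⊔ ¬B)  ⇔  (∃t.⊤ ⊓ ((¬C ⊓ B) ⊓ B)) unsat w.r.t. T
   apply at x₀: ∃t.⊤⊑∃s.⊤
   open: L(x₀) ⊇ {B, ¬C, ∀s.¬D, ∃s.⊤, ∃t.⊤} (+ ∃-successors)
2. Hence ∃t.⊤ ⊑ ((C ⊔ ¬B) ⊔ ¬B): not entailed.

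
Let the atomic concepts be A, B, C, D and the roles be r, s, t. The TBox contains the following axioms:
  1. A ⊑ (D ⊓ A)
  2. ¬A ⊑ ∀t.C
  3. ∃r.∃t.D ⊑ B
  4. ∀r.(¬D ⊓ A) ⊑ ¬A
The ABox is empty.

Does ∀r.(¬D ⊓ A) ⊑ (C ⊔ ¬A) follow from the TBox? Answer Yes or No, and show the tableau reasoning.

Yes

1. ∀r.(¬D ⊓ A) ⊑ (C ⊔ ¬A)  ⇔  (∀r.(¬D ⊓ A) ⊓ (¬C ⊓ A)) unsat w.r.t. T
   all branches close; clash {A, ¬A} at x₀
2. Hence ∀r.(¬D ⊓ A) ⊑ (C ⊔ ¬A): entailed.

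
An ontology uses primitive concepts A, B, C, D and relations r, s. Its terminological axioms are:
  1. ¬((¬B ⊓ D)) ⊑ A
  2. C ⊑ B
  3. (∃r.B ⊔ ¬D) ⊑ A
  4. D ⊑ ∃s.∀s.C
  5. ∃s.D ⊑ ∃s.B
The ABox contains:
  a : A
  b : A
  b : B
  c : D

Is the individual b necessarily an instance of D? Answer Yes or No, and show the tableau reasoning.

1. b : D?  L(b) = {A, B} ∪ {¬D}
   open: L(b) ⊇ {A, B, ¬D, ∀s.¬D} — b ∉ D possible
2. Hence b : D: not entailed.

No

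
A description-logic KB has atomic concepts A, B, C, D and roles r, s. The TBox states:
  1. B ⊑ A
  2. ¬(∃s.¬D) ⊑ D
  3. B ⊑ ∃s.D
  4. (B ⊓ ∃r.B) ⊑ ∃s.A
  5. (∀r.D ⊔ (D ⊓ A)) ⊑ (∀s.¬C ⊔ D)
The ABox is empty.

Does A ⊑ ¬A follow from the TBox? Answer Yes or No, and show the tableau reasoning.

No

1. A ⊑ ¬A  ⇔  (A ⊓ A) unsat w.r.t. T
   open: L(x₀) ⊇ {A, ¬B, ¬D, ∃r.¬D, ∃s.¬D} (+ ∃-successors)
2. Hence A ⊑ ¬A: not entailed.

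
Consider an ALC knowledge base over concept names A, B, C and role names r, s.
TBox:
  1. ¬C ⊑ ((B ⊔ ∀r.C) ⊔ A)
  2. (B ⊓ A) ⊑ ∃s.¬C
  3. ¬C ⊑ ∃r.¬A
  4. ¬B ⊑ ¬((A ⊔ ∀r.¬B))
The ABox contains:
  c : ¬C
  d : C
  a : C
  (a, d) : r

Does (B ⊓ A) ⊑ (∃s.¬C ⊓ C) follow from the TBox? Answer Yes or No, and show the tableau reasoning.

1. (B ⊓ A) ⊑ (∃s.¬C ⊓ C)  ⇔  ((B ⊓ A) ⊓ (∀s.C ⊔ ¬C)) unsat w.r.t. T
   apply at x₀: (B ⊓ A)⊑∃s.¬C
   open: L(x₀) ⊇ {A, B, ¬C, ∃r.¬A, ∃s.¬C} (+ ∃-successors)
2. Hence (B ⊓ A) ⊑ (∃s.¬C ⊓ C): not entailed.

No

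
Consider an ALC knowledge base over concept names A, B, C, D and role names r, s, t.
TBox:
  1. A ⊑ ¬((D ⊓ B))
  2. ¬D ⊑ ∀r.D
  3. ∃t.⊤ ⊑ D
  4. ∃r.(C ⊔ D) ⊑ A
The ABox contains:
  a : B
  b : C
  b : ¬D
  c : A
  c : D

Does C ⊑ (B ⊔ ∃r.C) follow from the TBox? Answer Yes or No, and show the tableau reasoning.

1. C ⊑ (B ⊔ ∃r.C)  ⇔  (C ⊓ (¬B ⊓ ∀r.¬C)) unsat w.r.t. T
   open: L(x₀) ⊇ {C, D, ¬A, ¬B, ∀r.(¬C ⊓ ¬D), …}
2. Hence C ⊑ (B ⊔ ∃r.C): not entailed.

No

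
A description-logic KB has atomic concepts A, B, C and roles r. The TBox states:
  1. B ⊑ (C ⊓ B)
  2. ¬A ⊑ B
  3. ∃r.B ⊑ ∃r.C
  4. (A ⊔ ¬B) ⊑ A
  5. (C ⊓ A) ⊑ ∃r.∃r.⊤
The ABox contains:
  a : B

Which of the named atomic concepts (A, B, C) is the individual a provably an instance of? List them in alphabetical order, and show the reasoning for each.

{B, C}

1. a : A?  L(a) = {B} ∪ {¬A}
   apply at a: B⊑(C ⊓ B)
   open: L(a) ⊇ {B, C, ¬A, ∀r.¬B} — a ∉ A possible
2. a : B?  L(a) = {B} ∪ {¬B}
   clash {B, ¬B} at a — a ∈ B
3. a : C?  L(a) = {B} ∪ {¬C}
   clash {C, ¬C} at a — a ∈ C
4. Entailed for a: {B, C}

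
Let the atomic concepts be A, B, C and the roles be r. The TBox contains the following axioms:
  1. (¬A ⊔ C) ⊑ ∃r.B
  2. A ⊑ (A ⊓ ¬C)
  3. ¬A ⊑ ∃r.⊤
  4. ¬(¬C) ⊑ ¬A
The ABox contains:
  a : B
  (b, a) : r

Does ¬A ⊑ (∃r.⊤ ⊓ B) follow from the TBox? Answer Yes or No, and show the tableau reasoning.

No

1. ¬A ⊑ (∃r.⊤ ⊓ B)  ⇔  (¬A ⊓ (∀r.⊥ ⊔ ¬B)) unsat w.r.t. T
   apply at x₀: ¬A⊑∃r.⊤
   open: L(x₀) ⊇ {¬A, ¬B, ∃r.B, ∃r.⊤} (+ ∃-successors)
2. Hence ¬A ⊑ (∃r.⊤ ⊓ B): not entailed.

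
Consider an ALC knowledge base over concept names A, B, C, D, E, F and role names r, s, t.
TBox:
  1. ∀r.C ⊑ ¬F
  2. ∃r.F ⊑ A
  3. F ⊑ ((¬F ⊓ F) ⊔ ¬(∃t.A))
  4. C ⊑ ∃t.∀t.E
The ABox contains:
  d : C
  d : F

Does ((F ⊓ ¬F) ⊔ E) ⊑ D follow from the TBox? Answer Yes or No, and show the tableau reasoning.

No

1. ((F ⊓ ¬F) ⊔ E) ⊑ D  ⇔  (((F ⊓ ¬F) ⊔ E) ⊓ ¬D) unsat w.r.t. T
   open: L(x₀) ⊇ {E, ¬C, ¬D, ¬F, ∀r.¬F, …} (+ ∃-successors)
2. Hence ((F ⊓ ¬F) ⊔ E) ⊑ D: not entailed.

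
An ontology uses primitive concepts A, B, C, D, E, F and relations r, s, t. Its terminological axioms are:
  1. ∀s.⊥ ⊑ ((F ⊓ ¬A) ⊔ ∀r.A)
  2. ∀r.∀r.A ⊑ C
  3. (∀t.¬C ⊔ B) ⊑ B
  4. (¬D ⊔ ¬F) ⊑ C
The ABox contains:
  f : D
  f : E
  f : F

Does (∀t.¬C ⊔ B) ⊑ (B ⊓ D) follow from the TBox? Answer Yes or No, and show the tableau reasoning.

No

1. (∀t.¬C ⊔ B) ⊑ (B ⊓ D)  ⇔  ((∀t.¬C ⊔ B) ⊓ (¬B ⊔ ¬D)) unsat w.r.t. T
   apply at x₀: (∀t.¬C ⊔ B)⊑B
   open: L(x₀) ⊇ {B, C, ¬D, ∃s.⊤} (+ ∃-successors)
2. Hence (∀t.¬C ⊔ B) ⊑ (B ⊓ D): not entailed.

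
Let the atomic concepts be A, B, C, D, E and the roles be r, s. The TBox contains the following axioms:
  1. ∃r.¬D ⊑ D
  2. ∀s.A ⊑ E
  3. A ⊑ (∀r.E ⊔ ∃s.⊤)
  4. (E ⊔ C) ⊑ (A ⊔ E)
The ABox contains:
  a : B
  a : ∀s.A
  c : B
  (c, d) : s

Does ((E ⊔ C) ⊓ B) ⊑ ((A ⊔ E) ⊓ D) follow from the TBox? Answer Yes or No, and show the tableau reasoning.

1. ((E ⊔ C) ⊓ B) ⊑ ((A ⊔ E) ⊓ D)  ⇔  (((E ⊔ C) ⊓ B) ⊓ ((¬A ⊓ ¬E) ⊔ ¬D)) unsat w.r.t. T
   apply at x₀: (E ⊔ C)⊑(A ⊔ E)
   open: L(x₀) ⊇ {B, E, ¬A, ¬D, ∀r.D}
2. Hence ((E ⊔ C) ⊓ B) ⊑ ((A ⊔ E) ⊓ D): not entailed.

No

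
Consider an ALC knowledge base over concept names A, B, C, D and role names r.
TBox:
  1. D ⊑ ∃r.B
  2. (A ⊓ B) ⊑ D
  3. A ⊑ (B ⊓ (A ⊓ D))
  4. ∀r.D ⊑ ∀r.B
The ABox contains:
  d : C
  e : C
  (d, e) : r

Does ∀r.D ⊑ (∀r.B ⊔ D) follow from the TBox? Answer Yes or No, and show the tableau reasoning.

Yes

1. ∀r.D ⊑ (∀r.B ⊔ D)  ⇔  (∀r.D ⊓ (∃r.¬B ⊓ ¬D)) unsat w.r.t. T
   all branches close; clash {D, ¬D} at x₀
2. Hence ∀r.D ⊑ (∀r.B ⊔ D): entailed.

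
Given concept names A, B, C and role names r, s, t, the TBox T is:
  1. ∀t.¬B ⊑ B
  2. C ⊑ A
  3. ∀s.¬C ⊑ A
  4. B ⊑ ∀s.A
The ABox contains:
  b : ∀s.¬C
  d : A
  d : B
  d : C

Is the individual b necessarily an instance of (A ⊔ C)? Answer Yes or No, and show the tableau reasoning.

1. b : (A ⊔ C)?  L(b) = {∀s.¬C} ∪ {(¬A ⊓ ¬C)}
   clash {A, ¬A} at b — b ∈ (A ⊔ C)
2. Hence b : (A ⊔ C): entailed.

Yes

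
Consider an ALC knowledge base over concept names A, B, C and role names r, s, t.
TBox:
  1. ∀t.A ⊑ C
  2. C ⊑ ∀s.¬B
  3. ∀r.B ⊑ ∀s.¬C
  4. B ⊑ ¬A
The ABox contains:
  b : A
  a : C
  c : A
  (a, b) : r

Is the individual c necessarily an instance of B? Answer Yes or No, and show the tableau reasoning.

No

1. c : B?  L(c) = {A} ∪ {¬B}
   open: L(c) ⊇ {A, ¬B, ¬C, ∃r.¬B, ∃t.¬A} (+ ∃-successors) — c ∉ B possible
2. Hence c : B: not entailed.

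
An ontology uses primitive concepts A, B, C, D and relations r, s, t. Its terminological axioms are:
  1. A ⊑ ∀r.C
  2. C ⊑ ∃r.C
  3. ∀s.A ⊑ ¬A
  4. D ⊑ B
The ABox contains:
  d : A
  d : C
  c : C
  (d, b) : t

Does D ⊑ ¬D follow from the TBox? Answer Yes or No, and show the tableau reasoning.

No

1. D ⊑ ¬D  ⇔  (D ⊓ D) unsat w.r.t. T
   apply at x₀: D⊑B
   open: L(x₀) ⊇ {B, D, ¬A, ¬C}
2. Hence D ⊑ ¬D: not entailed.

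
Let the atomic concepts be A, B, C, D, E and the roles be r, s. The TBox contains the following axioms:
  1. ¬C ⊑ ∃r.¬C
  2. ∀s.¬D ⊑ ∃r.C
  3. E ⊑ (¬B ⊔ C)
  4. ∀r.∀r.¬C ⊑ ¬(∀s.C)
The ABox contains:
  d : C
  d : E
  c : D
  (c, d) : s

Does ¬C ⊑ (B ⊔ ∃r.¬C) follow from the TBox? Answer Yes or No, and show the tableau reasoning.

Yes

1. ¬C ⊑ (B ⊔ ∃r.¬C)  ⇔  (¬C ⊓ (¬B ⊓ ∀r.C)) unsat w.r.t. T
   all branches close; clash {C, ¬C} at an ∃-successor
2. Hence ¬C ⊑ (B ⊔ ∃r.¬C): entailed.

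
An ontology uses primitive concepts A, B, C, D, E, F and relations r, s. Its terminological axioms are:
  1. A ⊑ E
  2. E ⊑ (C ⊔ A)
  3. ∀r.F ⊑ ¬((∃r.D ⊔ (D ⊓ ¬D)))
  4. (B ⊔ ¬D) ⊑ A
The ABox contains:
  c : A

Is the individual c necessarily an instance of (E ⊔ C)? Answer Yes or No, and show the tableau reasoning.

1. c : (E ⊔ C)?  L(c) = {A} ∪ {(¬E ⊓ ¬C)}
   clash {E, ¬E} at c — c ∈ (E ⊔ C)
2. Hence c : (E ⊔ C): entailed.

Yes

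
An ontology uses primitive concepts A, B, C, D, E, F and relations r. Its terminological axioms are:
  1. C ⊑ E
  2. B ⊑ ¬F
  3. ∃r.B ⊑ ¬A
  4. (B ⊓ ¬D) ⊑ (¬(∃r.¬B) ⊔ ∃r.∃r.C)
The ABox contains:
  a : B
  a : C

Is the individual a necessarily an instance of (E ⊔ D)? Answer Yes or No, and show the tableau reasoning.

1. a : (E ⊔ D)?  L(a) = {B, C} ∪ {(¬E ⊓ ¬D)}
   clash {E, ¬E} at a — a ∈ (E ⊔ D)
2. Hence a : (E ⊔ D): entailed.

Yes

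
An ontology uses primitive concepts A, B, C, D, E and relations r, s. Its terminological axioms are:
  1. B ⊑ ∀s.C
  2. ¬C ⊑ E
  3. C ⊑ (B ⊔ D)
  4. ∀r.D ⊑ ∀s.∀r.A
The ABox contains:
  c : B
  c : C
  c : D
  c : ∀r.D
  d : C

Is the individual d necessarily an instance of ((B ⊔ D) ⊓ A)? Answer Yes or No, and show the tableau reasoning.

1. d : ((B ⊔ D) ⊓ A)?  L(d) = {C} ∪ {((¬B ⊓ ¬D) ⊔ ¬A)}
   apply at d: C⊑(B ⊔ D)
   open: L(d) ⊇ {C, D, ¬A, ¬B, ∃r.¬D} (+ ∃-successors) — d ∉ ((B ⊔ D) ⊓ A) possible
2. Hence d : ((B ⊔ D) ⊓ A): not entailed.

No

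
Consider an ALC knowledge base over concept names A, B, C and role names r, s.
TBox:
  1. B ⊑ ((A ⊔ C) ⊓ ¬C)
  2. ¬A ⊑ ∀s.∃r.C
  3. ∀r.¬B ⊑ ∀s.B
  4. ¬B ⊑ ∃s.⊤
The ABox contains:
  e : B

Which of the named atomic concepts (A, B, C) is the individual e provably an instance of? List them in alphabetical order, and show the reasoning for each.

1. e : A?  L(e) = {B} ∪ {¬A}
   clash {C, ¬C} at e — e ∈ A
2. e : B?  L(e) = {B} ∪ {¬B}
   clash {B, ¬B} at e — e ∈ B
3. e : C?  L(e) = {B} ∪ {¬C}
   apply at e: B⊑((A ⊔ C) ⊓ ¬C)
   open: L(e) ⊇ {A, B, ¬C, ∃r.B} (+ ∃-successors) — e ∉ C possible
4. Entailed for e: {A, B}

{A, B}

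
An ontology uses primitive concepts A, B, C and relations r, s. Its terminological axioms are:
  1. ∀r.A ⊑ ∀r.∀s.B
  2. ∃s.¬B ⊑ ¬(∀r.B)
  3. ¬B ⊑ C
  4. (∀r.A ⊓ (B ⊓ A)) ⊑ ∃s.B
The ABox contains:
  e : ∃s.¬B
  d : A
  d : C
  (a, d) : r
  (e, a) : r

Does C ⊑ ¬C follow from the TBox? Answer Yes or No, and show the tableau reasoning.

1. C ⊑ ¬C  ⇔  (C ⊓ C) unsat w.r.t. T
   open: L(x₀) ⊇ {C, ∀s.B, ∃r.¬A} (+ ∃-successors)
2. Hence C ⊑ ¬C: not entailed.

No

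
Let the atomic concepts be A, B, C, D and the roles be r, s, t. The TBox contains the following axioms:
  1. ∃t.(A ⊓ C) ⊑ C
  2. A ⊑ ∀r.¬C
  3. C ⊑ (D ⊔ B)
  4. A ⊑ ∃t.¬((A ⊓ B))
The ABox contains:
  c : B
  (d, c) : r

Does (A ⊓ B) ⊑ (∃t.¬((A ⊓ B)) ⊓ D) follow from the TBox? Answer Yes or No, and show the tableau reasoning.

No

1. (A ⊓ B) ⊑ (∃t.¬((A ⊓ B)) ⊓ D)  ⇔  ((A ⊓ B) ⊓ (∀t.(A ⊓ B) ⊔ ¬D)) unsat w.r.t. T
   apply at x₀: A⊑∀r.¬C; A⊑∃t.¬((A ⊓ B))
   open: L(x₀) ⊇ {A, B, ¬C, ¬D, ∀r.¬C, …} (+ ∃-successors)
2. Hence (A ⊓ B) ⊑ (∃t.¬((A ⊓ B)) ⊓ D): not entailed.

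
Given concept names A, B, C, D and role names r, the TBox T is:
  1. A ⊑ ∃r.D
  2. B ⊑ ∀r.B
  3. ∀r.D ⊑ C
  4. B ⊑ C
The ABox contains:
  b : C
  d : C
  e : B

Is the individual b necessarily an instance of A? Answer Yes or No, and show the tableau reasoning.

1. b : A?  L(b) = {C} ∪ {¬A}
   open: L(b) ⊇ {C, ¬A, ¬B} — b ∉ A possible
2. Hence b : A: not entailed.

No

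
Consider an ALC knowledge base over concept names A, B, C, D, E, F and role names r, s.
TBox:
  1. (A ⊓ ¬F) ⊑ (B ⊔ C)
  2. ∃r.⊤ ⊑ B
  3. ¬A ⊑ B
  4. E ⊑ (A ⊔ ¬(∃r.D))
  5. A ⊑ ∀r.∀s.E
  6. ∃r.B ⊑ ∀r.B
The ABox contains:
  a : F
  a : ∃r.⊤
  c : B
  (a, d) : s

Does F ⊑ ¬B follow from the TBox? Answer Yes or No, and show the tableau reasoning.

1. F ⊑ ¬B  ⇔  (F ⊓ B) unsat w.r.t. T
   open: L(x₀) ⊇ {B, F, ¬A, ¬E, ∀r.¬B}
2. Hence F ⊑ ¬B: not entailed.

No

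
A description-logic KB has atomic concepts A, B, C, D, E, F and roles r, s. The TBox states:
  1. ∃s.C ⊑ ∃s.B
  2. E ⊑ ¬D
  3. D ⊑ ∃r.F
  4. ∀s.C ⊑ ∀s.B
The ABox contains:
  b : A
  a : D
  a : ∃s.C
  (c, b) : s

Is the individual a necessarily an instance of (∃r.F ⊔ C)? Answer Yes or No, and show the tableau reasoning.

1. a : (∃r.F ⊔ C)?  L(a) = {D, ∃s.C} ∪ {(∀r.¬F ⊓ ¬C)}
   clash {D, ¬D} at a — a ∈ (∃r.F ⊔ C)
2. Hence a : (∃r.F ⊔ C): entailed.

Yes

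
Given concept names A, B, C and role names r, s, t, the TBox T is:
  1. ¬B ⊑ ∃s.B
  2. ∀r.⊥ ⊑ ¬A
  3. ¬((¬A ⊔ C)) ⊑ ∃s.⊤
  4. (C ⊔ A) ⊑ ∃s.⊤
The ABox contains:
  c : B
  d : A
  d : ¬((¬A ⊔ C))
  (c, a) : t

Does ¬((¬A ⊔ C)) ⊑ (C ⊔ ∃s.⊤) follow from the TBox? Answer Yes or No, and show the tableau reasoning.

1. ¬((¬A ⊔ C)) ⊑ (C ⊔ ∃s.⊤)  ⇔  ((A ⊓ ¬C) ⊓ (¬C ⊓ ∀s.⊥)) unsat w.r.t. T
   all branches close; clash {A, ¬A} at x₀
2. Hence ¬((¬A ⊔ C)) ⊑ (C ⊔ ∃s.⊤): entailed.

Yes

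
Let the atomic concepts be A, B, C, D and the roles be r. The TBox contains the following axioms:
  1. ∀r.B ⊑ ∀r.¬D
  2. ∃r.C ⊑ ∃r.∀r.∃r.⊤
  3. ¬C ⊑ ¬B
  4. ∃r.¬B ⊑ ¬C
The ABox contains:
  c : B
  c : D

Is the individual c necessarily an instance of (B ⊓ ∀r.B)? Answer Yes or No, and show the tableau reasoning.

Yes

1. c : (B ⊓ ∀r.B)?  L(c) = {B, D} ∪ {(¬B ⊔ ∃r.¬B)}
   clash {B, ¬B} at c — c ∈ (B ⊓ ∀r.B)
2. Hence c : (B ⊓ ∀r.B): entailed.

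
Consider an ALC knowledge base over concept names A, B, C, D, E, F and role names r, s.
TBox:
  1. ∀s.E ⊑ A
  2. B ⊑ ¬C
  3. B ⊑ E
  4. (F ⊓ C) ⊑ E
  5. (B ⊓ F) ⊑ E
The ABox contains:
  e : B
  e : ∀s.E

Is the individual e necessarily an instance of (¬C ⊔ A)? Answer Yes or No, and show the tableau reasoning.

1. e : (¬C ⊔ A)?  L(e) = {B, ∀s.E} ∪ {(C ⊓ ¬A)}
   clash {C, ¬C} at e — e ∈ (¬C ⊔ A)
2. Hence e : (¬C ⊔ A): entailed.

Yes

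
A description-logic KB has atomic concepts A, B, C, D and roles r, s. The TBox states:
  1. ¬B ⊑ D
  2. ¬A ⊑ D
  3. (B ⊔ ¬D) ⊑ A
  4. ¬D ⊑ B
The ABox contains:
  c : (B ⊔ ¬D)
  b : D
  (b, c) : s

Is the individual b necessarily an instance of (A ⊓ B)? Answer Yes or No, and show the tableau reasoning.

1. b : (A ⊓ B)?  L(b) = {D} ∪ {(¬A ⊔ ¬B)}
   open: L(b) ⊇ {D, ¬A, ¬B} — b ∉ (A ⊓ B) possible
2. Hence b : (A ⊓ B): not entailed.

No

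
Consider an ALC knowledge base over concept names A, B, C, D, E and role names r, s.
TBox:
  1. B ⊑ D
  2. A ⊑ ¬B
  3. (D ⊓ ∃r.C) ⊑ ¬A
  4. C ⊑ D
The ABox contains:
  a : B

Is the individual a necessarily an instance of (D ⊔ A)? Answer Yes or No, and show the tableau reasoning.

1. a : (D ⊔ A)?  L(a) = {B} ∪ {(¬D ⊓ ¬A)}
   clash {D, ¬D} at a — a ∈ (D ⊔ A)
2. Hence a : (D ⊔ A): entailed.

Yes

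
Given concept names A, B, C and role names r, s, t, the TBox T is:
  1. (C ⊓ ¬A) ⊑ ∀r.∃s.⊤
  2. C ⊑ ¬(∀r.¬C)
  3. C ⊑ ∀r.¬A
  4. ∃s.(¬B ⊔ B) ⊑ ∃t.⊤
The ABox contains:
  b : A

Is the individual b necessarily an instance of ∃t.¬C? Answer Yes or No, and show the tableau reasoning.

No

1. b : ∃t.¬C?  L(b) = {A} ∪ {∀t.C}
   open: L(b) ⊇ {A, ¬C, ∀s.(B ⊓ ¬B), ∀t.C} — b ∉ ∃t.¬C possible
2. Hence b : ∃t.¬C: not entailed.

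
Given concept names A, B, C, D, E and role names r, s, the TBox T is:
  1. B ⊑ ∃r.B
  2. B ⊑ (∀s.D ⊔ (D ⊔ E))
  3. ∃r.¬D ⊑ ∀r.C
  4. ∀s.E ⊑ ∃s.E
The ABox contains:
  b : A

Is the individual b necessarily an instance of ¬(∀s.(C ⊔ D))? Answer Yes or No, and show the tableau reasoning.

1. b : ¬(∀s.(C ⊔ D))?  L(b) = {A} ∪ {∀s.(C ⊔ D)}
   open: L(b) ⊇ {A, ¬B, ∀r.D, ∀s.(C ⊔ D), ∃s.¬E} (+ ∃-successors) — b ∉ ¬(∀s.(C ⊔ D)) possible
2. Hence b : ¬(∀s.(C ⊔ D)): not entailed.

No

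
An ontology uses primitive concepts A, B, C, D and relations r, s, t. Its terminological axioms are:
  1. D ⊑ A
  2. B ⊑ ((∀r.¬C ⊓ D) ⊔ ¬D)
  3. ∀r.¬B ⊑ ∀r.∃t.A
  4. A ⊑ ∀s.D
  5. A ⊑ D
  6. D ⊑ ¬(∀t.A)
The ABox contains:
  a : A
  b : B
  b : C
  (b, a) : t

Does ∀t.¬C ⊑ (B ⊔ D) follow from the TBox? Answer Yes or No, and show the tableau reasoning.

No

1. ∀t.¬C ⊑ (B ⊔ D)  ⇔  (∀t.¬C ⊓ (¬B ⊓ ¬D)) unsat w.r.t. T
   open: L(x₀) ⊇ {¬A, ¬B, ¬D, ∀t.¬C, ∃r.B} (+ ∃-successors)
2. Hence ∀t.¬C ⊑ (B ⊔ D): not entailed.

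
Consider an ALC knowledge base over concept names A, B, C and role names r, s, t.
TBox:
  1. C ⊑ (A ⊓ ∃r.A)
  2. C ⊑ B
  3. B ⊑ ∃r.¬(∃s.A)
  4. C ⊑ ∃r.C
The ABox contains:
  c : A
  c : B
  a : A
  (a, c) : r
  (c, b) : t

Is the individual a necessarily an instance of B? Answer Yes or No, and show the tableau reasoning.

No

1. a : B?  L(a) = {A} ∪ {¬B}
   open: L(a) ⊇ {A, ¬B, ¬C} — a ∉ B possible
2. Hence a : B: not entailed.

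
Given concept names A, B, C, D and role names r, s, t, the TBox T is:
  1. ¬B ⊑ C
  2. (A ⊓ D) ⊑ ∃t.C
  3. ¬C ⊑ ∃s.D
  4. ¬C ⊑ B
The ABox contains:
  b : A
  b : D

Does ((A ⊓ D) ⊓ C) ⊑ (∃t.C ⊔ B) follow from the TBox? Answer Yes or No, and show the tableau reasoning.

1. ((A ⊓ D) ⊓ C) ⊑ (∃t.C ⊔ B)  ⇔  (((A ⊓ D) ⊓ C) ⊓ (∀t.¬C ⊓ ¬B)) unsat w.r.t. T
   all branches close; clash {C, ¬C} at an ∃-successor
2. Hence ((A ⊓ D) ⊓ C) ⊑ (∃t.C ⊔ B): entailed.

Yes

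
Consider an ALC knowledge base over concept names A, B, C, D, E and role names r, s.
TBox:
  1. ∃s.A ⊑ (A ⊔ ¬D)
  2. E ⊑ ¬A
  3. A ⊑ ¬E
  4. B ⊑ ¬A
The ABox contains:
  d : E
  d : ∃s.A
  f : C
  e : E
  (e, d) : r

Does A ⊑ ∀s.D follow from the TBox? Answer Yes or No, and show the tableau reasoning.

1. A ⊑ ∀s.D  ⇔  (A ⊓ ∃s.¬D) unsat w.r.t. T
   apply at x₀: A⊑¬E
   open: L(x₀) ⊇ {A, ¬B, ¬E, ∀s.¬A, ∃s.¬D} (+ ∃-successors)
2. Hence A ⊑ ∀s.D: not entailed.

No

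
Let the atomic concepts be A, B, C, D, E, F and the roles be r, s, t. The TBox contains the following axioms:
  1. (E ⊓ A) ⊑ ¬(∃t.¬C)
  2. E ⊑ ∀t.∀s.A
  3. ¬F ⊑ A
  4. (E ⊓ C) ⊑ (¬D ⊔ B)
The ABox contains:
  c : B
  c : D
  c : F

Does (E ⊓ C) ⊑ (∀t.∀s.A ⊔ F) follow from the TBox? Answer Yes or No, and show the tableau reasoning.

Yes

1. (E ⊓ C) ⊑ (∀t.∀s.A ⊔ F)  ⇔  ((E ⊓ C) ⊓ (∃t.∃s.¬A ⊓ ¬F)) unsat w.r.t. T
   all branches close; clash {A, ¬A} at an ∃-successor
2. Hence (E ⊓ C) ⊑ (∀t.∀s.A ⊔ F): entailed.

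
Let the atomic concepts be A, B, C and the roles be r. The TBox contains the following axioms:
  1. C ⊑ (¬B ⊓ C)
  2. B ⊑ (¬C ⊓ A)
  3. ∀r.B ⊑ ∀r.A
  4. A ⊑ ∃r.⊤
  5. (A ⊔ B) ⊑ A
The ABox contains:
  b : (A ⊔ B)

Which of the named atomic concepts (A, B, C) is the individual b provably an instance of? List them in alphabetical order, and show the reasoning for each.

{A}

1. b : A?  L(b) = {(A ⊔ B)} ∪ {¬A}
   clash {A, ¬A} at b — b ∈ A
2. b : B?  L(b) = {(A ⊔ B)} ∪ {¬B}
   apply at b: (A ⊔ B)⊑A
   open: L(b) ⊇ {A, ¬B, ¬C, ∃r.¬B, ∃r.⊤} (+ ∃-successors) — b ∉ B possible
3. b : C?  L(b) = {(A ⊔ B)} ∪ {¬C}
   apply at b: (A ⊔ B)⊑A
   open: L(b) ⊇ {A, ¬B, ¬C, ∃r.¬B, ∃r.⊤} (+ ∃-successors) — b ∉ C possible
4. Entailed for b: {A}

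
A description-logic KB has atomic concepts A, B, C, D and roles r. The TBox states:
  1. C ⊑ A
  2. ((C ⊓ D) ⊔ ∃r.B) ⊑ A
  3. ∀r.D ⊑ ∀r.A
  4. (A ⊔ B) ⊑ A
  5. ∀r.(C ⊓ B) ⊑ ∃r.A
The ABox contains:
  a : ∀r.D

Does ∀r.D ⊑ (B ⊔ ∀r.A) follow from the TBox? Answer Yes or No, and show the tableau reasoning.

1. ∀r.D ⊑ (B ⊔ ∀r.A)  ⇔  (∀r.D ⊓ (¬B ⊓ ∃r.¬A)) unsat w.r.t. T
   all branches close; clash {A, ¬A} at an ∃-successor
2. Hence ∀r.D ⊑ (B ⊔ ∀r.A): entailed.

Yes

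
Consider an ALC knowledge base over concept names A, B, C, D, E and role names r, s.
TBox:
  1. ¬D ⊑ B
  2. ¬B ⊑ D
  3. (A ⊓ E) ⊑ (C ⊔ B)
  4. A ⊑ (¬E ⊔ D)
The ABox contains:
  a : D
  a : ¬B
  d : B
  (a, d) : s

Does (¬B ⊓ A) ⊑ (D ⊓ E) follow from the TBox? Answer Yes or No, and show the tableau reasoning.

1. (¬B ⊓ A) ⊑ (D ⊓ E)  ⇔  ((¬B ⊓ A) ⊓ (¬D ⊔ ¬E)) unsat w.r.t. T
   apply at x₀: ¬B⊑D; A⊑(¬E ⊔ D)
   open: L(x₀) ⊇ {A, D, ¬B, ¬E}
2. Hence (¬B ⊓ A) ⊑ (D ⊓ E): not entailed.

No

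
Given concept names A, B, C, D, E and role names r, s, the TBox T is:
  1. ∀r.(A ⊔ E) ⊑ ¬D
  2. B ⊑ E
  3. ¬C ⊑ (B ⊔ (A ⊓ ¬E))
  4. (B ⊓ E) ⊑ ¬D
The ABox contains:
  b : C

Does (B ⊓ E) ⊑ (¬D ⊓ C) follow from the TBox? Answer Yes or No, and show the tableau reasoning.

No

1. (B ⊓ E) ⊑ (¬D ⊓ C)  ⇔  ((B ⊓ E) ⊓ (D ⊔ ¬C)) unsat w.r.t. T
   apply at x₀: (B ⊓ E)⊑¬D
   open: L(x₀) ⊇ {B, E, ¬C, ¬D}
2. Hence (B ⊓ E) ⊑ (¬D ⊓ C): not entailed.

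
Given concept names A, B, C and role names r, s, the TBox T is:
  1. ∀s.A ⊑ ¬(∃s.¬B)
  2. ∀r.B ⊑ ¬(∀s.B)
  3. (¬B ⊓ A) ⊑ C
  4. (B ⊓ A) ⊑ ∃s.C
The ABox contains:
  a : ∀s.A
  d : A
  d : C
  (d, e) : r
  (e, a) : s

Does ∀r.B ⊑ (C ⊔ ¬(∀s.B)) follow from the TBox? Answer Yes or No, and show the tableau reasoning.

1. ∀r.B ⊑ (C ⊔ ¬(∀s.B))  ⇔  (∀r.B ⊓ (¬C ⊓ ∀s.B)) unsat w.r.t. T
   all branches close; clash {C, ¬C} at x₀
2. Hence ∀r.B ⊑ (C ⊔ ¬(∀s.B)): entailed.

Yes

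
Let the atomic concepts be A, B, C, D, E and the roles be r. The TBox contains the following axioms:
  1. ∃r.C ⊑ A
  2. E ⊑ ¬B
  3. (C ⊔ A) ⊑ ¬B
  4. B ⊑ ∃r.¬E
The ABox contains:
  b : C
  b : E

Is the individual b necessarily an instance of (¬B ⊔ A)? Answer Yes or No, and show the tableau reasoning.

1. b : (¬B ⊔ A)?  L(b) = {C, E} ∪ {(B ⊓ ¬A)}
   clash {B, ¬B} at b — b ∈ (¬B ⊔ A)
2. Hence b : (¬B ⊔ A): entailed.

Yes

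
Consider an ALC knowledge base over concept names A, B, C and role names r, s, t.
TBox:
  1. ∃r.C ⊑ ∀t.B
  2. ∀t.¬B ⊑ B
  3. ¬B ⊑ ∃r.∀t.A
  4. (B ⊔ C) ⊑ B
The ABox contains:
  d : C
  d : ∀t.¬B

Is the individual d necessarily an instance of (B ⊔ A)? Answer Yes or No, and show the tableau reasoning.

1. d : (B ⊔ A)?  L(d) = {C, ∀t.¬B} ∪ {(¬B ⊓ ¬A)}
   clash {B, ¬B} at d — d ∈ (B ⊔ A)
2. Hence d : (B ⊔ A): entailed.

Yes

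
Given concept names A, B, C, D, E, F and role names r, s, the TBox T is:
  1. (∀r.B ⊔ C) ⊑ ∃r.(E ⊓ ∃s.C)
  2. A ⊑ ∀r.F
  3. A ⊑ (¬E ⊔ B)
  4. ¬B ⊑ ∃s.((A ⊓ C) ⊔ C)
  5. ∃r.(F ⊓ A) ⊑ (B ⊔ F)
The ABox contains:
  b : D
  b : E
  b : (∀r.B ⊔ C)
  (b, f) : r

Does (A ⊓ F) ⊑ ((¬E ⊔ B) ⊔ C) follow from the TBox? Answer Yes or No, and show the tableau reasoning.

Yes

1. (A ⊓ F) ⊑ ((¬E ⊔ B) ⊔ C)  ⇔  ((A ⊓ F) ⊓ ((E ⊓ ¬B) ⊓ ¬C)) unsat w.r.t. T
   all branches close; clash {B, ¬B} at x₀
2. Hence (A ⊓ F) ⊑ ((¬E ⊔ B) ⊔ C): entailed.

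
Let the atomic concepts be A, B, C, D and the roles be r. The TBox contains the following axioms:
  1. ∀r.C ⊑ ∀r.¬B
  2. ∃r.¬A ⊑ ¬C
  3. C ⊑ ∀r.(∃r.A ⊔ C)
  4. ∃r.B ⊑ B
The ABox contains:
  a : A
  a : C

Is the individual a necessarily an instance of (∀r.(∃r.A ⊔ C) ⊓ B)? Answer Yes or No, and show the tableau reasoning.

No

1. a : (∀r.(∃r.A ⊔ C) ⊓ B)?  L(a) = {A, C} ∪ {(∃r.(∀r.¬A ⊓ ¬C) ⊔ ¬B)}
   apply at a: C⊑∀r.(∃r.A ⊔ C)
   open: L(a) ⊇ {A, C, ¬B, ∀r.(∃r.A ⊔ C), ∀r.A, …} — a ∉ (∀r.(∃r.A ⊔ C) ⊓ B) possible
2. Hence a : (∀r.(∃r.A ⊔ C) ⊓ B): not entailed.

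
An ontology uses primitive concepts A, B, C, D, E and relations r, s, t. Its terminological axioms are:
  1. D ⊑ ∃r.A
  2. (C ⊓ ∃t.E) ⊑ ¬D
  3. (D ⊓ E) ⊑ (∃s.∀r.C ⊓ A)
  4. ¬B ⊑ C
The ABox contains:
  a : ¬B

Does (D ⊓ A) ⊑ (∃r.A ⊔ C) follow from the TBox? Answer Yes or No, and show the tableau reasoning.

Yes

1. (D ⊓ A) ⊑ (∃r.A ⊔ C)  ⇔  ((D ⊓ A) ⊓ (∀r.¬A ⊓ ¬C)) unsat w.r.t. T
   all branches close; clash {C, ¬C} at x₀
2. Hence (D ⊓ A) ⊑ (∃r.A ⊔ C): entailed.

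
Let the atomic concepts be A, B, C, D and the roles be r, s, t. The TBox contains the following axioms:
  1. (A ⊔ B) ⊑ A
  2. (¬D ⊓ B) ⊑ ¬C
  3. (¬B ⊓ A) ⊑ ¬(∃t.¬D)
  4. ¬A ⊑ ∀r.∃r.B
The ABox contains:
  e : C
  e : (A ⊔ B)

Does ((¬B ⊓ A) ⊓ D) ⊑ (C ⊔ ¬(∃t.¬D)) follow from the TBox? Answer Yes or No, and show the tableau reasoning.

1. ((¬B ⊓ A) ⊓ D) ⊑ (C ⊔ ¬(∃t.¬D))  ⇔  (((¬B ⊓ A) ⊓ D) ⊓ (¬C ⊓ ∃t.¬D)) unsat w.r.t. T
   all branches close; clash {D, ¬D} at an ∃-successor
2. Hence ((¬B ⊓ A) ⊓ D) ⊑ (C ⊔ ¬(∃t.¬D)): entailed.

Yes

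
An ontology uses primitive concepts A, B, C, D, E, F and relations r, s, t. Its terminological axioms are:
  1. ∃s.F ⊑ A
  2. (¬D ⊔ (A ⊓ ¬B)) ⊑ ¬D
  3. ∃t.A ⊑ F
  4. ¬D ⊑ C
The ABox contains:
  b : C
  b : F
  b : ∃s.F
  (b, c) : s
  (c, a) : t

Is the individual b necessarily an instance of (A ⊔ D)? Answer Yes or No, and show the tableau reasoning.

Yes

1. b : (A ⊔ D)?  L(b) = {C, F, ∃s.F} ∪ {(¬A ⊓ ¬D)}
   clash {A, ¬A} at b — b ∈ (A ⊔ D)
2. Hence b : (A ⊔ D): entailed.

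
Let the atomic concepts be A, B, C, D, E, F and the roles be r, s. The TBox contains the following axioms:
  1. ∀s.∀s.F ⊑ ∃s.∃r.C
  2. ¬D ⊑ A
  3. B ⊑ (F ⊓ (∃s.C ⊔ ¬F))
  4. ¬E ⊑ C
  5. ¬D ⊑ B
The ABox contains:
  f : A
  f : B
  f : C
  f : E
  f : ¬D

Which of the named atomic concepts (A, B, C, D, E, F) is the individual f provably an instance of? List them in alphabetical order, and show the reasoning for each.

1. f : A?  L(f) = {A, B, C, E, ¬D} ∪ {¬A}
   clash {A, ¬A} at f — f ∈ A
2. f : B?  L(f) = {A, B, C, E, ¬D} ∪ {¬B}
   clash {B, ¬B} at f — f ∈ B
3. f : C?  L(f) = {A, B, C, E, ¬D} ∪ {¬C}
   clash {C, ¬C} at f — f ∈ C
4. f : D?  L(f) = {A, B, C, E, ¬D} ∪ {¬D}
   apply at f: B⊑(F ⊓ (∃s.C ⊔ ¬F))
   open: L(f) ⊇ {A, B, C, E, F, …} (+ ∃-successors) — f ∉ D possible
5. f : E?  L(f) = {A, B, C, E, ¬D} ∪ {¬E}
   clash {E, ¬E} at f — f ∈ E
6. f : F?  L(f) = {A, B, C, E, ¬D} ∪ {¬F}
   clash {F, ¬F} at f — f ∈ F
7. Entailed for f: {A, B, C, E, F}

{A, B, C, E, F}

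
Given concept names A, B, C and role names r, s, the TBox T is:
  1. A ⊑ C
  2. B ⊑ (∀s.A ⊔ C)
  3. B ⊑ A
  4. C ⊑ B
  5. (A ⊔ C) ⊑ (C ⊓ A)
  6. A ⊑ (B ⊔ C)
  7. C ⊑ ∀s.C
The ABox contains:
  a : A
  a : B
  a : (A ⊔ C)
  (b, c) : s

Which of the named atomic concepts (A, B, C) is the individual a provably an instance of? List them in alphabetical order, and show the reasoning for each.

{A, B, C}

1. a : A?  L(a) = {A, B, (A ⊔ C)} ∪ {¬A}
   clash {A, ¬A} at a — a ∈ A
2. a : B?  L(a) = {A, B, (A ⊔ C)} ∪ {¬B}
   clash {B, ¬B} at a — a ∈ B
3. a : C?  L(a) = {A, B, (A ⊔ C)} ∪ {¬C}
   clash {C, ¬C} at a — a ∈ C
4. Entailed for a: {A, B, C}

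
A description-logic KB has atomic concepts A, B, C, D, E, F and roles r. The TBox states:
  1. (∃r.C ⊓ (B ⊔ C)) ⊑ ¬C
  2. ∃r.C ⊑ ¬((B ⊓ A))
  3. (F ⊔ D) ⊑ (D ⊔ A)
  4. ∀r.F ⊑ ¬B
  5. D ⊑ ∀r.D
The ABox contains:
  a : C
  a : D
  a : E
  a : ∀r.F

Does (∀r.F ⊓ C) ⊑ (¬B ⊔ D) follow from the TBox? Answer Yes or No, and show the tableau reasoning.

1. (∀r.F ⊓ C) ⊑ (¬B ⊔ D)  ⇔  ((∀r.F ⊓ C) ⊓ (B ⊓ ¬D)) unsat w.r.t. T
   all branches close; clash {A, ¬A} at x₀
2. Hence (∀r.F ⊓ C) ⊑ (¬B ⊔ D): entailed.

Yes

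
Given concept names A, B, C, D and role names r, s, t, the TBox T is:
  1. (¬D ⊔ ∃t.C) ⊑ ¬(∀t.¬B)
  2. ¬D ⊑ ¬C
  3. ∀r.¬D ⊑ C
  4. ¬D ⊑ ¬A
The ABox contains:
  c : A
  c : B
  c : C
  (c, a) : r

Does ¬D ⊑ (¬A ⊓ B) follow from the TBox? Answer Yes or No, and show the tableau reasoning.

1. ¬D ⊑ (¬A ⊓ B)  ⇔  (¬D ⊓ (A ⊔ ¬B)) unsat w.r.t. T
   apply at x₀: ¬D⊑¬C; ¬D⊑¬A
   open: L(x₀) ⊇ {¬A, ¬B, ¬C, ¬D, ∃r.D, …} (+ ∃-successors)
2. Hence ¬D ⊑ (¬A ⊓ B): not entailed.

No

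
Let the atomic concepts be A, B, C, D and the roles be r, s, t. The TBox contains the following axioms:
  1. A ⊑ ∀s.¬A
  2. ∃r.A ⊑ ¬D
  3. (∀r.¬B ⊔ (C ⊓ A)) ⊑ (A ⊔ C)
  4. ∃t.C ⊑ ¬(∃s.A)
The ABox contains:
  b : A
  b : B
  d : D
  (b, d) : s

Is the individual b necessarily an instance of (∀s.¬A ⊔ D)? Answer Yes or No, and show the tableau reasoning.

1. b : (∀s.¬A ⊔ D)?  L(b) = {A, B} ∪ {(∃s.A ⊓ ¬D)}
   clash {A, ¬A} at an ∃-successor — b ∈ (∀s.¬A ⊔ D)
2. Hence b : (∀s.¬A ⊔ D): entailed.

Yes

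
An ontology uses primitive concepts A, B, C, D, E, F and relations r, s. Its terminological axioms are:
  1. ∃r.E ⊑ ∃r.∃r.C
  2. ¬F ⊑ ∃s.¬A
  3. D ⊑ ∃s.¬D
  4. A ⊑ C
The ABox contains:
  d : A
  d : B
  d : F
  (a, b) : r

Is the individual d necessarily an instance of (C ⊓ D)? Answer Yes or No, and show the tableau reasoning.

1. d : (C ⊓ D)?  L(d) = {A, B, F} ∪ {(¬C ⊔ ¬D)}
   apply at d: A⊑C
   open: L(d) ⊇ {A, B, C, F, ¬D, …} — d ∉ (C ⊓ D) possible
2. Hence d : (C ⊓ D): not entailed.

No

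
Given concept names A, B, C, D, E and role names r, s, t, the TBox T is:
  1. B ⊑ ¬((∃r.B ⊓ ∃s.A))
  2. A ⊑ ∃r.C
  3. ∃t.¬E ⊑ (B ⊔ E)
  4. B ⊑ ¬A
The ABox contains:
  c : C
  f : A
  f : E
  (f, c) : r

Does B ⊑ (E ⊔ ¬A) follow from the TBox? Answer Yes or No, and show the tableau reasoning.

Yes

1. B ⊑ (E ⊔ ¬A)  ⇔  (B ⊓ (¬E ⊓ A)) unsat w.r.t. T
   all branches close; clash {A, ¬A} at x₀
2. Hence B ⊑ (E ⊔ ¬A): entailed.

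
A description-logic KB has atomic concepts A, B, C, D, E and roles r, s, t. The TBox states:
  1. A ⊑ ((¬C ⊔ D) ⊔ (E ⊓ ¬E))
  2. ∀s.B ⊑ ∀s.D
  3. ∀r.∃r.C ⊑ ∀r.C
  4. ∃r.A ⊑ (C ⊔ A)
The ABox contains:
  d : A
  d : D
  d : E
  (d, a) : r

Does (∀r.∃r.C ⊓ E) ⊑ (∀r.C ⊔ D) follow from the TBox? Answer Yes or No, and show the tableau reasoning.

1. (∀r.∃r.C ⊓ E) ⊑ (∀r.C ⊔ D)  ⇔  ((∀r.∃r.C ⊓ E) ⊓ (∃r.¬C ⊓ ¬D)) unsat w.r.t. T
   all branches close; clash {E, ¬E} at x₀
2. Hence (∀r.∃r.C ⊓ E) ⊑ (∀r.C ⊔ D): entailed.

Yes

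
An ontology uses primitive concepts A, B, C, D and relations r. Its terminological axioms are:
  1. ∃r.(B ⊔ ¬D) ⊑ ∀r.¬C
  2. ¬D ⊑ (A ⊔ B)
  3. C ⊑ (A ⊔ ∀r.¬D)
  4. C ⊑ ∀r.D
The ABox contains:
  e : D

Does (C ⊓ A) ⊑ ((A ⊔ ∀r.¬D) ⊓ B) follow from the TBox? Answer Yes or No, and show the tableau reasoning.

1. (C ⊓ A) ⊑ ((A ⊔ ∀r.¬D) ⊓ B)  ⇔  ((C ⊓ A) ⊓ ((¬A ⊓ ∃r.D) ⊔ ¬B)) unsat w.r.t. T
   apply at x₀: C⊑(A ⊔ ∀r.¬D); C⊑∀r.D
   open: L(x₀) ⊇ {A, C, D, ¬B, ∀r.(¬B ⊓ D), …}
2. Hence (C ⊓ A) ⊑ ((A ⊔ ∀r.¬D) ⊓ B): not entailed.

No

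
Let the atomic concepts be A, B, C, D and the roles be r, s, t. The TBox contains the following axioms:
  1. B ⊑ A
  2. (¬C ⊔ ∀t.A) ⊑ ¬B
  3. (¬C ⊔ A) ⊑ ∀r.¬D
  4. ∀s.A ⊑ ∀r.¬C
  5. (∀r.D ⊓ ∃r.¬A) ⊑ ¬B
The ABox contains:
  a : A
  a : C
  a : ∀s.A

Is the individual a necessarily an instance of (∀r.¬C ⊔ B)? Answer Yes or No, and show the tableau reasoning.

Yes

1. a : (∀r.¬C ⊔ B)?  L(a) = {A, C, ∀s.A} ∪ {(∃r.C ⊓ ¬B)}
   clash {C, ¬C} at an ∃-successor — a ∈ (∀r.¬C ⊔ B)
2. Hence a : (∀r.¬C ⊔ B): entailed.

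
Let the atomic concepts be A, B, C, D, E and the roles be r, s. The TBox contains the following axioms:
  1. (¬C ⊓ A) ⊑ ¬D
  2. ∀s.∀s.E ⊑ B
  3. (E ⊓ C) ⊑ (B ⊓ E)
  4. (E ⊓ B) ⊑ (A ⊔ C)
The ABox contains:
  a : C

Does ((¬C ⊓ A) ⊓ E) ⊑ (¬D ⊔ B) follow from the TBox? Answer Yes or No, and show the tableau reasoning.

Yes

1. ((¬C ⊓ A) ⊓ E) ⊑ (¬D ⊔ B)  ⇔  (((¬C ⊓ A) ⊓ E) ⊓ (D ⊓ ¬B)) unsat w.r.t. T
   all branches close; clash {D, ¬D} at x₀
2. Hence ((¬C ⊓ A) ⊓ E) ⊑ (¬D ⊔ B): entailed.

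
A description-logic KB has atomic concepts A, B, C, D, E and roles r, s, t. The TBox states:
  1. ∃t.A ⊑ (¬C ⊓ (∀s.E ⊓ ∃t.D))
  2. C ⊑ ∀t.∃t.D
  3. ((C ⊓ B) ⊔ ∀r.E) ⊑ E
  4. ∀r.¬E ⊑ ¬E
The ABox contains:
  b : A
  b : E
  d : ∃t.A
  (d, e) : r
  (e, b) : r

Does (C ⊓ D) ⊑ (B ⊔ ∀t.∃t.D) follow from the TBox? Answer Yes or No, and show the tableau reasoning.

Yes

1. (C ⊓ D) ⊑ (B ⊔ ∀t.∃t.D)  ⇔  ((C ⊓ D) ⊓ (¬B ⊓ ∃t.∀t.¬D)) unsat w.r.t. T
   all branches close; clash {E, ¬E} at x₀
2. Hence (C ⊓ D) ⊑ (B ⊔ ∀t.∃t.D): entailed.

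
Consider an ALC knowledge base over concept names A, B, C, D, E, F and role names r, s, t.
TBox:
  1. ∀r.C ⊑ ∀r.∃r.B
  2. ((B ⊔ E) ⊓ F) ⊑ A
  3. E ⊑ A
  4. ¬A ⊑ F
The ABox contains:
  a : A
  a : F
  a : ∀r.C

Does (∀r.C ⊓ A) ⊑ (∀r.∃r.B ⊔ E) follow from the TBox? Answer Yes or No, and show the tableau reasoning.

1. (∀r.C ⊓ A) ⊑ (∀r.∃r.B ⊔ E)  ⇔  ((∀r.C ⊓ A) ⊓ (∃r.∀r.¬B ⊓ ¬E)) unsat w.r.t. T
   all branches close; clash {B, ¬B} at an ∃-successor
2. Hence (∀r.C ⊓ A) ⊑ (∀r.∃r.B ⊔ E): entailed.

Yes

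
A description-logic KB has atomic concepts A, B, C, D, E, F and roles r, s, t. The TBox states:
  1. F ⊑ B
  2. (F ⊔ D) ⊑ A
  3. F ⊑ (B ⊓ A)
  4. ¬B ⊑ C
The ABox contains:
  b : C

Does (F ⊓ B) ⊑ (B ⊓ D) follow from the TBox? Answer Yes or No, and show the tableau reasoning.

No

1. (F ⊓ B) ⊑ (B ⊓ D)  ⇔  ((F ⊓ B) ⊓ (¬B ⊔ ¬D)) unsat w.r.t. T
   apply at x₀: F⊑(B ⊓ A)
   open: L(x₀) ⊇ {A, B, F, ¬D}
2. Hence (F ⊓ B) ⊑ (B ⊓ D): not entailed.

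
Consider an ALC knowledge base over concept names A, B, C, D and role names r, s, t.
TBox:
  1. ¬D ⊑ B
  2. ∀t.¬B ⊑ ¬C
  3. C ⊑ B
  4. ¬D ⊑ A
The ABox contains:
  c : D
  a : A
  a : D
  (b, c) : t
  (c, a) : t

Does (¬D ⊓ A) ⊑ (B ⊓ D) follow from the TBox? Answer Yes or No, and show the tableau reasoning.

1. (¬D ⊓ A) ⊑ (B ⊓ D)  ⇔  ((¬D ⊓ A) ⊓ (¬B ⊔ ¬D)) unsat w.r.t. T
   apply at x₀: ¬D⊑B
   open: L(x₀) ⊇ {A, B, ¬D, ∃t.B} (+ ∃-successors)
2. Hence (¬D ⊓ A) ⊑ (B ⊓ D): not entailed.

No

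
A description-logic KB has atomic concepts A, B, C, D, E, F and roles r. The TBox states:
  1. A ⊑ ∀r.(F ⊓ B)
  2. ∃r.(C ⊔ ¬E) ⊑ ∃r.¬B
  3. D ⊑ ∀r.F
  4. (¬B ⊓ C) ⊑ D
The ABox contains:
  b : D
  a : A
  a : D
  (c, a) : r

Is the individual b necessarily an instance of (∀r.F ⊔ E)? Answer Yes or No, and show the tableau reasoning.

Yes

1. b : (∀r.F ⊔ E)?  L(b) = {D} ∪ {(∃r.¬F ⊓ ¬E)}
   clash {B, ¬B} at an ∃-successor — b ∈ (∀r.F ⊔ E)
2. Hence b : (∀r.F ⊔ E): entailed.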